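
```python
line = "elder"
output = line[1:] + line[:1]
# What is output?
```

Trace:
`line = "elder"` → line = 'elder'
`output = line[1:] + line[:1]` → output = 'ldere'
So output = 'ldere'

Answer: 'ldere'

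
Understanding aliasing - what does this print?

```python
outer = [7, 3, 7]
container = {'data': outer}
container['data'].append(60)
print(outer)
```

Key concept: dict holds reference to list.
Step by step:
`outer = [7, 3, 7]` → outer = [7, 3, 7]
`container = {'data': outer}` → container = {'data': [7, 3, 7]}
`container['data'].append(60)` → outer = [7, 3, 7, 60]; container = {'data': [7, 3, 7, 60]}
`print(outer)` → prints [7, 3, 7, 60]

Answer: [7, 3, 7, 60]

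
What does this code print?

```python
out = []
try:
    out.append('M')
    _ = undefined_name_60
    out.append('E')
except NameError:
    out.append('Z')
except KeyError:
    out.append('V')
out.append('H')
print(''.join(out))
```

Execution trace: 'M' (try body) → 'Z' (except NameError) → 'H' (after the try/except). Output: MZH

Answer: MZH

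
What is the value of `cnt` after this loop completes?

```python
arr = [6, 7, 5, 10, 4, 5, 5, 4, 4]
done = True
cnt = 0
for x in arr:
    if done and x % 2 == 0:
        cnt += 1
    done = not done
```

Count even values at even positions
`cnt` takes the values: 0 → 1 → 2 → 3

Answer: 3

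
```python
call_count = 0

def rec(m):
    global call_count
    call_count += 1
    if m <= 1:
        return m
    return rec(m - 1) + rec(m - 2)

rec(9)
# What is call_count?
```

Calls(m) = 1 + Calls(m-1) + Calls(m-2); Calls(0)=Calls(1)=1. For m=9 this gives 109.

Answer: 109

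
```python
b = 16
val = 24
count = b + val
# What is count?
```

Trace:
`b = 16` → b = 16
`val = 24` → val = 24
`count = b + val` → count = 40
So count = 40

Answer: 40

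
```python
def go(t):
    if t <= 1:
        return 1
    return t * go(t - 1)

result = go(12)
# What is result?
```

go(12) = 12 * 11 * 10 * 9 * 8 * 7 * 6 * 5 * 4 * 3 * 2 * 1 = 479001600

Answer: 479001600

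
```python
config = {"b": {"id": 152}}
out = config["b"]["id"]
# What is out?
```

Trace:
`config = {"b": {"id": 152}}` → config = {'b': {'id': 152}}
`out = config["b"]["id"]` → out = 152
So out = 152

Answer: 152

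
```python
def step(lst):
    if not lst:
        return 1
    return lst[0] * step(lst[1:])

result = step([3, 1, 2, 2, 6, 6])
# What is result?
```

Product over [3, 1, 2, 2, 6, 6] = 3 * 1 * 2 * 2 * 6 * 6 = 432

Answer: 432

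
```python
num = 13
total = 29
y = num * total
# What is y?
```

Trace:
`num = 13` → num = 13
`total = 29` → total = 29
`y = num * total` → y = 377
So y = 377

Answer: 377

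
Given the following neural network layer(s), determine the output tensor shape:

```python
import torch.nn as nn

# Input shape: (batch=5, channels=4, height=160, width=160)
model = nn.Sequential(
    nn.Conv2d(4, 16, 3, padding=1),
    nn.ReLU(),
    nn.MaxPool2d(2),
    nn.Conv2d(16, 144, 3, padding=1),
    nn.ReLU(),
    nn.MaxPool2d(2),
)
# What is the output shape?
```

Input: (5, 4, 160, 160) -> after first Conv2d: (5, 16, 160, 160) -> after first MaxPool2d: (5, 16, 80, 80) -> after second Conv2d: (5, 144, 80, 80) -> Output: (5, 144, 40, 40)

Answer: (5, 144, 40, 40)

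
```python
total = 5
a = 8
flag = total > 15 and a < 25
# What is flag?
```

Trace:
`total = 5` → total = 5
`a = 8` → a = 8
`flag = total > 15 and a < 25` → flag = False
So flag = False

Answer: False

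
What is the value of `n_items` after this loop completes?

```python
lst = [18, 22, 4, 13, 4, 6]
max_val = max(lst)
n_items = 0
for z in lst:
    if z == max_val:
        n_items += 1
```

Count of max value 22 in [18, 22, 4, 13, 4, 6]
`n_items` takes the values: 0 → 1

Answer: 1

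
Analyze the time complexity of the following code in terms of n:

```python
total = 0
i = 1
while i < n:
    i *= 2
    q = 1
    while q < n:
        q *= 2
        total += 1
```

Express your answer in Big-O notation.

Each loop level contributes: log n × log n. Multiplying the contributions gives O(log² n).

Answer: O(log² n)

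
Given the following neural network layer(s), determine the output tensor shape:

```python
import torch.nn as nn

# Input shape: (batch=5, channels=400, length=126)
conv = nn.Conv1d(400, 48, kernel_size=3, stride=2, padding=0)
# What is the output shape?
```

Input: (5, 400, 126) -> Output: (5, 48, 62)

Answer: (5, 48, 62)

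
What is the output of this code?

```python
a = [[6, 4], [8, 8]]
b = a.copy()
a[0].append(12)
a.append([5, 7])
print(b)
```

Key concept: shallow copy with nested lists.
Step by step:
`a = [[6, 4], [8, 8]]` → a = [[6, 4], [8, 8]]
`b = a.copy()` → b = [[6, 4], [8, 8]]
`a[0].append(12)` → a = [[6, 4, 12], [8, 8]]; b = [[6, 4, 12], [8, 8]]
`a.append([5, 7])` → a = [[6, 4, 12], [8, 8], [5, 7]]
`print(b)` → prints [[6, 4, 12], [8, 8]]

Answer: [[6, 4, 12], [8, 8]]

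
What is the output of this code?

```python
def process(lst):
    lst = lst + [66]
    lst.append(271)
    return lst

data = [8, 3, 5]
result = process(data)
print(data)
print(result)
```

Key concept: rebinding parameter vs mutation.
Step by step:
`data = [8, 3, 5]` → data = [8, 3, 5]
`result = process(data)` → result = [8, 3, 5, 66, 271]
`print(data)` → prints [8, 3, 5]
`print(result)` → prints [8, 3, 5, 66, 271]

Answer:
[8, 3, 5]
[8, 3, 5, 66, 271]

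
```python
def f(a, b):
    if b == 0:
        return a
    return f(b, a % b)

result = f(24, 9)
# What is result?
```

f(24, 9) -> f(9, 6) -> f(6, 3) -> f(3, 0) -> 3

Answer: 3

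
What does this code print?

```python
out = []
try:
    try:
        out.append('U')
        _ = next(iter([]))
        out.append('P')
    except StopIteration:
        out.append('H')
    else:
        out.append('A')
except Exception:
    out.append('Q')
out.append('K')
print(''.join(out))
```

Execution trace: 'U' (inner try body) → 'H' (inner except StopIteration) → 'K' (after the try/except). Output: UHK

Answer: UHK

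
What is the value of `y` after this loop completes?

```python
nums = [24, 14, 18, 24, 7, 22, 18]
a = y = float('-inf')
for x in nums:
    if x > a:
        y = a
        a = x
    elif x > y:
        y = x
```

Second largest (with repeats) in [24, 14, 18, 24, 7, 22, 18]
`y` takes the values: -inf → 14 → 18 → 24

Answer: 24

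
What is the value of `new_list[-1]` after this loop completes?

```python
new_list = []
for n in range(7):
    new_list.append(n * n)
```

Last element of squares 0 to 6
`new_list` takes the values: [] → [0] → [0, 1] → [0, 1, 4] → [0, 1, 4, 9] → [0, 1, 4, 9, 16] → [0, 1, 4, 9, 16, 25] → [0, 1, 4, 9, 16, 25, 36]
So `new_list[-1]` = 36

Answer: 36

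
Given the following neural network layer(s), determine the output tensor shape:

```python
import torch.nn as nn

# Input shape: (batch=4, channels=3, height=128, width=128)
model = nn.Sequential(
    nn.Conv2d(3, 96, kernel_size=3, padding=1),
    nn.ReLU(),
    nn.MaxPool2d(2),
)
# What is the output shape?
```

Input: (4, 3, 128, 128) -> after Conv2d: (4, 96, 128, 128) -> after ReLU: (4, 96, 128, 128) -> Output: (4, 96, 64, 64)

Answer: (4, 96, 64, 64)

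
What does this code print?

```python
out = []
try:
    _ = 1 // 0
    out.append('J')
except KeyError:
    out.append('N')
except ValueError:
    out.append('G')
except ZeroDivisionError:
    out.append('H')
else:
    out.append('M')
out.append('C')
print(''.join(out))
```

Execution trace: 'H' (except ZeroDivisionError) → 'C' (after the try/except). Output: HC

Answer: HC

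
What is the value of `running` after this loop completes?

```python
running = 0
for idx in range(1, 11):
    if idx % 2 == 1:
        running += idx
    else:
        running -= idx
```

Add odd, subtract even
`running` takes the values: 0 → 1 → -1 → 2 → -2 → 3 → -3 → 4 → -4 → 5 → -5

Answer: -5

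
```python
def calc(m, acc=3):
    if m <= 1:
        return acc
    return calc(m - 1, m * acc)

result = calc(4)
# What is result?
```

Accumulator trace (n, acc): (4, 3) -> (3, 12) -> (2, 36) -> (1, 72) -> return 72

Answer: 72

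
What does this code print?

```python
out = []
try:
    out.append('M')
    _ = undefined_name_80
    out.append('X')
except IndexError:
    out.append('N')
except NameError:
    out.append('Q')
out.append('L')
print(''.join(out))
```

Execution trace: 'M' (try body) → 'Q' (except NameError) → 'L' (after the try/except). Output: MQL

Answer: MQL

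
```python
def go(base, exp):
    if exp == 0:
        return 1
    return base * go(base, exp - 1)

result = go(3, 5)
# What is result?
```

go(3, 5) = 3 * 3 * 3 * 3 * 3 = 243

Answer: 243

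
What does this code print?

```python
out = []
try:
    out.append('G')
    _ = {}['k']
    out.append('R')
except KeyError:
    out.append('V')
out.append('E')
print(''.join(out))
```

Execution trace: 'G' (try body) → 'V' (except KeyError) → 'E' (after the try/except). Output: GVE

Answer: GVE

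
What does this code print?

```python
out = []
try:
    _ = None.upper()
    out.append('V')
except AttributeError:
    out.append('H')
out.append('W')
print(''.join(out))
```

Execution trace: 'H' (except AttributeError) → 'W' (after the try/except). Output: HW

Answer: HW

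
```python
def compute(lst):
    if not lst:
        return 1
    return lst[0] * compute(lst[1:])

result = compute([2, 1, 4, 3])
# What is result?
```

Product over [2, 1, 4, 3] = 2 * 1 * 4 * 3 = 24

Answer: 24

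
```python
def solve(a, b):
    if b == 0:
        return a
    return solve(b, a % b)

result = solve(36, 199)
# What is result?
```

solve(36, 199) -> solve(199, 36) -> solve(36, 19) -> solve(19, 17) -> solve(17, 2) -> solve(2, 1) -> solve(1, 0) -> 1

Answer: 1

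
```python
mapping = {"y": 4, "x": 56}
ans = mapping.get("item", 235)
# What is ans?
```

Trace:
`mapping = {"y": 4, "x": 56}` → mapping = {'y': 4, 'x': 56}
`ans = mapping.get("item", 235)` → ans = 235
So ans = 235

Answer: 235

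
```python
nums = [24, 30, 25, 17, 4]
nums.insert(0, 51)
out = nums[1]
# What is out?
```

Trace:
`nums = [24, 30, 25, 17, 4]` → nums = [24, 30, 25, 17, 4]
`nums.insert(0, 51)` → nums = [51, 24, 30, 25, 17, 4]
`out = nums[1]` → out = 24
So out = 24

Answer: 24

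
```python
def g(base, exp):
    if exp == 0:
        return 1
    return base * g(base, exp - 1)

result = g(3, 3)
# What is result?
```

g(3, 3) = 3 * 3 * 3 = 27

Answer: 27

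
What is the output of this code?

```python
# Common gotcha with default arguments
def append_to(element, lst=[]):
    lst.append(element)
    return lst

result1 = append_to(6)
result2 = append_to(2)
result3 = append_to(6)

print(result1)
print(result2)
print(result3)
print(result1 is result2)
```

Key concept: mutable default argument gotcha.
Step by step:
`result1 = append_to(6)` → result1 = [6]
`result2 = append_to(2)` → result1 = [6, 2] (same object as result2); result2 = [6, 2] (same object as result1)
`result3 = append_to(6)` → result1 = [6, 2, 6] (same object as result2, result3); result2 = [6, 2, 6] (same object as result1, result3); result3 = [6, 2, 6] (same object as result1, result2)
`print(result1)` → prints [6, 2, 6]
`print(result2)` → prints [6, 2, 6]
`print(result3)` → prints [6, 2, 6]
`print(result1 is result2)` → prints True

Answer:
[6, 2, 6]
[6, 2, 6]
[6, 2, 6]
True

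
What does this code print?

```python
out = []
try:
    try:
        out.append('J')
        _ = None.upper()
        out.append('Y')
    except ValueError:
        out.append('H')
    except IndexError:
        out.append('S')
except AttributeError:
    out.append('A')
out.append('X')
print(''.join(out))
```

Execution trace: 'J' (inner try body) → 'A' (outer except AttributeError) → 'X' (after the try/except). Output: JAX

Answer: JAX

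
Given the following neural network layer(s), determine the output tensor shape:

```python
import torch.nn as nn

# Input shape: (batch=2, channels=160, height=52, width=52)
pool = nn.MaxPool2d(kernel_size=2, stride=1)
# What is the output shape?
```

Input: (2, 160, 52, 52) -> Output: (2, 160, 51, 51)

Answer: (2, 160, 51, 51)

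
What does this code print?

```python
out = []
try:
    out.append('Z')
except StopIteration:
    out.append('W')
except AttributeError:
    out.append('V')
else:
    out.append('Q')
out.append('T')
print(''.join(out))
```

Execution trace: 'Z' (try body, no exception) → 'Q' (else) → 'T' (after the try/except). Output: ZQT

Answer: ZQT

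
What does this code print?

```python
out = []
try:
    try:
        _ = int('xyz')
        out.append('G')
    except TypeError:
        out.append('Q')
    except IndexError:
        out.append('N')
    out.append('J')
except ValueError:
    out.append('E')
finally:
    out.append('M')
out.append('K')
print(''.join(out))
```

Execution trace: 'E' (except ValueError) → 'M' (finally) → 'K' (after the try/except). Output: EMK

Answer: EMK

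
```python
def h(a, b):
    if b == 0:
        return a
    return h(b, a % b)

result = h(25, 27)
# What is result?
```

h(25, 27) -> h(27, 25) -> h(25, 2) -> h(2, 1) -> h(1, 0) -> 1

Answer: 1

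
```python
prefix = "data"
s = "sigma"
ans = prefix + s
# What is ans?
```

Trace:
`prefix = "data"` → prefix = 'data'
`s = "sigma"` → s = 'sigma'
`ans = prefix + s` → ans = 'datasigma'
So ans = 'datasigma'

Answer: 'datasigma'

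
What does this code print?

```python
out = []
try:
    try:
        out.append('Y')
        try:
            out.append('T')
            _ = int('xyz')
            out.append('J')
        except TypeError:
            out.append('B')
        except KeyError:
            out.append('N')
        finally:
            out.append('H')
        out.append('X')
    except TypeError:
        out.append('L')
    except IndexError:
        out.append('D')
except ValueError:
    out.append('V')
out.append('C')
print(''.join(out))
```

Execution trace: 'Y' (try body) → 'T' (inner try body) → 'H' (inner finally) → 'V' (outer except ValueError) → 'C' (after the try/except). Output: YTHVC

Answer: YTHVC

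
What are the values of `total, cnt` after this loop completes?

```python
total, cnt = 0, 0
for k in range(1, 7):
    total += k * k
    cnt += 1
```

Sum of squares and count
`total, cnt` takes the values: (0, 0) → (1, 0) → (1, 1) → (5, 1) → (5, 2) → (14, 2) → (14, 3) → (30, 3) → (30, 4) → (55, 4) → (55, 5) → (91, 5) → (91, 6)

Answer: 91, 6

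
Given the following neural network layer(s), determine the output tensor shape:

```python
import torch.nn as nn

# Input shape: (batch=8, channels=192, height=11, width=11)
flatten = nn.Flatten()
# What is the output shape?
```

Input: (8, 192, 11, 11) -> Output: (8, 23232)

Answer: (8, 23232)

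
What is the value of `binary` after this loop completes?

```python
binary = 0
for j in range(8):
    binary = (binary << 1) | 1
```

Build 8 consecutive 1-bits: 0b11111111
`binary` takes the values: 0 → 1 → 3 → 7 → 15 → 31 → 63 → 127 → 255

Answer: 255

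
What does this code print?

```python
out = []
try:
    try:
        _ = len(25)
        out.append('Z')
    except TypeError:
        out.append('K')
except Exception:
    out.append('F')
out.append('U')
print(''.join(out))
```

Execution trace: 'K' (inner except TypeError) → 'U' (after the try/except). Output: KU

Answer: KU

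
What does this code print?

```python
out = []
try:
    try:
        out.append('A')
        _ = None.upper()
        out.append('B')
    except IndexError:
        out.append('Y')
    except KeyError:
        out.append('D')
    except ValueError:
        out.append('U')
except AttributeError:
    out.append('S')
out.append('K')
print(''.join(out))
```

Execution trace: 'A' (try body) → 'S' (outer except AttributeError) → 'K' (after the try/except). Output: ASK

Answer: ASK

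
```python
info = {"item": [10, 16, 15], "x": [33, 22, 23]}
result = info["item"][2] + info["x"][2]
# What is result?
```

Trace:
`info = {"item": [10, 16, 15], "x": [33, 22, 23]}` → info = {'item': [10, 16, 15], 'x': [33, 22, 23]}
`result = info["item"][2] + info["x"][2]` → result = 38
So result = 38

Answer: 38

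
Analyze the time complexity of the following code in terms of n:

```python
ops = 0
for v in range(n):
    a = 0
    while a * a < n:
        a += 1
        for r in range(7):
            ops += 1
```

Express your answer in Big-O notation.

Each loop level contributes: n × √n × 1. Multiplying the contributions gives O(n√n).

Answer: O(n√n)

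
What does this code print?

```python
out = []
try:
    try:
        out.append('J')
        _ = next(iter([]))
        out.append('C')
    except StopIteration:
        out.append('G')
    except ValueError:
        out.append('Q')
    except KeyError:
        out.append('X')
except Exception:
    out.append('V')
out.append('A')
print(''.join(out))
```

Execution trace: 'J' (inner try body) → 'G' (inner except StopIteration) → 'A' (after the try/except). Output: JGA

Answer: JGA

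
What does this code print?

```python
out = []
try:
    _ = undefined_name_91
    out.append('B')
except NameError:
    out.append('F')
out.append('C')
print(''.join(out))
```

Execution trace: 'F' (except NameError) → 'C' (after the try/except). Output: FC

Answer: FC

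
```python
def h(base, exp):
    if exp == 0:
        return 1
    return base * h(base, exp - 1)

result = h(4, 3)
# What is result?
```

h(4, 3) = 4 * 4 * 4 = 64

Answer: 64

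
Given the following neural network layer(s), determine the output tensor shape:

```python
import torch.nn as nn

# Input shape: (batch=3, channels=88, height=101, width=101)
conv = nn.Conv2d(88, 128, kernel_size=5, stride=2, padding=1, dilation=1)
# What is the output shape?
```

Input: (3, 88, 101, 101) -> Output: (3, 128, 50, 50)

Answer: (3, 128, 50, 50)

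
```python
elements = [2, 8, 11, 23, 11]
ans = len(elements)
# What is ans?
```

Trace:
`elements = [2, 8, 11, 23, 11]` → elements = [2, 8, 11, 23, 11]
`ans = len(elements)` → ans = 5
So ans = 5

Answer: 5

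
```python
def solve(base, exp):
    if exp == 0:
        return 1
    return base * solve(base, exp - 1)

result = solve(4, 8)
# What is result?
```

solve(4, 8) = 4 * 4 * 4 * 4 * 4 * 4 * 4 * 4 = 65536

Answer: 65536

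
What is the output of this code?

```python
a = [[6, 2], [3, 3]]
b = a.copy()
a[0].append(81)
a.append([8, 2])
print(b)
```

Key concept: shallow copy with nested lists.
Step by step:
`a = [[6, 2], [3, 3]]` → a = [[6, 2], [3, 3]]
`b = a.copy()` → b = [[6, 2], [3, 3]]
`a[0].append(81)` → a = [[6, 2, 81], [3, 3]]; b = [[6, 2, 81], [3, 3]]
`a.append([8, 2])` → a = [[6, 2, 81], [3, 3], [8, 2]]
`print(b)` → prints [[6, 2, 81], [3, 3]]

Answer: [[6, 2, 81], [3, 3]]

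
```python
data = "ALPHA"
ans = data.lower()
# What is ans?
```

Trace:
`data = "ALPHA"` → data = 'ALPHA'
`ans = data.lower()` → ans = 'alpha'
So ans = 'alpha'

Answer: 'alpha'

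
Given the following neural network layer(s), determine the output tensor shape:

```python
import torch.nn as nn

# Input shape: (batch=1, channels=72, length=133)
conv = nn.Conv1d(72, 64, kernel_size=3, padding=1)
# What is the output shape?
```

Input: (1, 72, 133) -> Output: (1, 64, 133)

Answer: (1, 64, 133)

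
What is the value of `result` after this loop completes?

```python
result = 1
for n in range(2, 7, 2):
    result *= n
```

Product of even numbers 2 to 6
`result` takes the values: 1 → 2 → 8 → 48

Answer: 48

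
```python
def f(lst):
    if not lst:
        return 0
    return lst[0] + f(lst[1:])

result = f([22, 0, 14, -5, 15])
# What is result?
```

22 + 0 + 14 + (-5) + 15 + 0 = 46

Answer: 46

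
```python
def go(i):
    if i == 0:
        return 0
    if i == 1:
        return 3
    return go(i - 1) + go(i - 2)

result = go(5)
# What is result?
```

Build up from base cases: go(0)=0, go(1)=3, go(2)=3, go(3)=6, go(4)=9, go(5)=15

Answer: 15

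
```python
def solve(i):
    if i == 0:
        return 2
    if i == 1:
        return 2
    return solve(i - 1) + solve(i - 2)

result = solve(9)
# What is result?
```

Build up from base cases: solve(0)=2, solve(1)=2, solve(2)=4, solve(3)=6, solve(4)=10, solve(5)=16, solve(6)=26, ..., solve(9)=110

Answer: 110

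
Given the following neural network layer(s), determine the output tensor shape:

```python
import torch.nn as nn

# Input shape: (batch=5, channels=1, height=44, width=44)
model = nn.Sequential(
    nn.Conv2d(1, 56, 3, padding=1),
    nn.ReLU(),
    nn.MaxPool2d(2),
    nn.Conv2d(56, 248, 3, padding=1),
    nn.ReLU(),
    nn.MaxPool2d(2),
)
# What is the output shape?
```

Input: (5, 1, 44, 44) -> after first Conv2d: (5, 56, 44, 44) -> after first MaxPool2d: (5, 56, 22, 22) -> after second Conv2d: (5, 248, 22, 22) -> Output: (5, 248, 11, 11)

Answer: (5, 248, 11, 11)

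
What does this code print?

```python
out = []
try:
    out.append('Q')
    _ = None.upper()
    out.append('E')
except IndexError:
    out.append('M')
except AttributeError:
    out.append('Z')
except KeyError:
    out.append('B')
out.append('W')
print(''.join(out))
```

Execution trace: 'Q' (try body) → 'Z' (except AttributeError) → 'W' (after the try/except). Output: QZW

Answer: QZW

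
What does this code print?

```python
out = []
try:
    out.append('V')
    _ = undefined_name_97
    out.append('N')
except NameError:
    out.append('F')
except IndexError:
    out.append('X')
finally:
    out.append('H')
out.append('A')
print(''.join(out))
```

Execution trace: 'V' (try body) → 'F' (except NameError) → 'H' (finally) → 'A' (after the try/except). Output: VFHA

Answer: VFHA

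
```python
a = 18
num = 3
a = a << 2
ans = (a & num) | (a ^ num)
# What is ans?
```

Trace:
`a = 18` → a = 18
`num = 3` → num = 3
`a = a << 2` → a = 72
`ans = (a & num) | (a ^ num)` → ans = 75
So ans = 75

Answer: 75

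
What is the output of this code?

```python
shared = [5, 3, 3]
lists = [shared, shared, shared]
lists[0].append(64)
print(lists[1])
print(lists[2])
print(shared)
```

Key concept: list of same reference.
Step by step:
`shared = [5, 3, 3]` → shared = [5, 3, 3]
`lists = [shared, shared, shared]` → lists = [[5, 3, 3], [5, 3, 3], [5, 3, 3]]
`lists[0].append(64)` → shared = [5, 3, 3, 64]; lists = [[5, 3, 3, 64], [5, 3, 3, 64], [5, 3, 3, 64]]
`print(lists[1])` → prints [5, 3, 3, 64]
`print(lists[2])` → prints [5, 3, 3, 64]
`print(shared)` → prints [5, 3, 3, 64]

Answer:
[5, 3, 3, 64]
[5, 3, 3, 64]
[5, 3, 3, 64]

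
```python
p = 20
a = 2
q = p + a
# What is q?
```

Trace:
`p = 20` → p = 20
`a = 2` → a = 2
`q = p + a` → q = 22
So q = 22

Answer: 22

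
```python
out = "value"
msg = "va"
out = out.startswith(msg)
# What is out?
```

Trace:
`out = "value"` → out = 'value'
`msg = "va"` → msg = 'va'
`out = out.startswith(msg)` → out = True
So out = True

Answer: True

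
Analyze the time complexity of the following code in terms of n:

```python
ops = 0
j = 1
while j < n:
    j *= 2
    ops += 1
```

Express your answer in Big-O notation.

Each loop level contributes: log n. Multiplying the contributions gives O(log n).

Answer: O(log n)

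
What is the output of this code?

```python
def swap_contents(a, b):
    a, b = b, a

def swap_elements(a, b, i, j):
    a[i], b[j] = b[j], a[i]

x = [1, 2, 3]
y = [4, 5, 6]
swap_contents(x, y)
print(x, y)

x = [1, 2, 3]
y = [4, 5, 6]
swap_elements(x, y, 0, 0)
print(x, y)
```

Key concept: parameter rebinding vs mutation.
Step by step:
`x = [1, 2, 3]` → x = [1, 2, 3]
`y = [4, 5, 6]` → y = [4, 5, 6]
`swap_contents(x, y)` → no visible change to tracked variables
`print(x, y)` → prints [1, 2, 3] [4, 5, 6]
`x = [1, 2, 3]` → x = [1, 2, 3]
`y = [4, 5, 6]` → y = [4, 5, 6]
`swap_elements(x, y, 0, 0)` → x = [4, 2, 3]; y = [1, 5, 6]
`print(x, y)` → prints [4, 2, 3] [1, 5, 6]

Answer:
[1, 2, 3] [4, 5, 6]
[4, 2, 3] [1, 5, 6]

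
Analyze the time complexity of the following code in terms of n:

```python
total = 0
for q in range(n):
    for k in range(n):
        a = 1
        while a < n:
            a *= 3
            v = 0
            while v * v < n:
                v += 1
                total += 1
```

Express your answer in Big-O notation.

Each loop level contributes: n × n × log n × √n. Multiplying the contributions gives O(n^2√n log n).

Answer: O(n^2√n log n)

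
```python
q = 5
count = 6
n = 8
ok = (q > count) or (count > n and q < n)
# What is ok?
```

Trace:
`q = 5` → q = 5
`count = 6` → count = 6
`n = 8` → n = 8
`ok = (q > count) or (count > n and q < n)` → ok = False
So ok = False

Answer: False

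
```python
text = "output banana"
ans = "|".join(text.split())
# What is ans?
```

Trace:
`text = "output banana"` → text = 'output banana'
`ans = "|".join(text.split())` → ans = 'output|banana'
So ans = 'output|banana'

Answer: 'output|banana'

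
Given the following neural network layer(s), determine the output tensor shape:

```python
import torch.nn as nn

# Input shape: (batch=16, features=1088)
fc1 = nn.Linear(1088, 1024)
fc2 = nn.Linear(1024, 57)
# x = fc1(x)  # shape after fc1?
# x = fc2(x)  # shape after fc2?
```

Input: (16, 1088) -> after fc1: (16, 1024) -> Output: (16, 57)

Answer: (16, 57)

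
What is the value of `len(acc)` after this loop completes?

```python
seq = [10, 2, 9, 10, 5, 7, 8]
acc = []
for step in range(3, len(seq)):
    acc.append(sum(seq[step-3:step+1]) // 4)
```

Number of 4-element averages
`acc` takes the values: [] → [7] → [7, 6] → [7, 6, 7] → [7, 6, 7, 7]
So `len(acc)` = 4

Answer: 4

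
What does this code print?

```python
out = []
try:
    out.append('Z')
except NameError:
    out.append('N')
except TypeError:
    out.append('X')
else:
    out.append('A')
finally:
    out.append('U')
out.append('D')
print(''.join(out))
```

Execution trace: 'Z' (try body, no exception) → 'A' (else) → 'U' (finally) → 'D' (after the try/except). Output: ZAUD

Answer: ZAUD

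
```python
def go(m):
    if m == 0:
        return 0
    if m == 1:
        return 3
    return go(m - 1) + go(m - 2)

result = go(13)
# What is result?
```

Build up from base cases: go(0)=0, go(1)=3, go(2)=3, go(3)=6, go(4)=9, go(5)=15, go(6)=24, ..., go(13)=699

Answer: 699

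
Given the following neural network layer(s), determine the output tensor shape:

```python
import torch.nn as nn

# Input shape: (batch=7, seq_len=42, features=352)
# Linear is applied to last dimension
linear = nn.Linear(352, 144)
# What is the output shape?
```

Input: (7, 42, 352) -> Output: (7, 42, 144)

Answer: (7, 42, 144)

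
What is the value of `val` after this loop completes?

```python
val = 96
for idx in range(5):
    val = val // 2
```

Halve 5 times: 96 // 2^5 = 3
`val` takes the values: 96 → 48 → 24 → 12 → 6 → 3

Answer: 3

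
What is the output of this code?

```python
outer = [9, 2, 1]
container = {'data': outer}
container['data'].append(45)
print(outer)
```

Key concept: dict holds reference to list.
Step by step:
`outer = [9, 2, 1]` → outer = [9, 2, 1]
`container = {'data': outer}` → container = {'data': [9, 2, 1]}
`container['data'].append(45)` → outer = [9, 2, 1, 45]; container = {'data': [9, 2, 1, 45]}
`print(outer)` → prints [9, 2, 1, 45]

Answer: [9, 2, 1, 45]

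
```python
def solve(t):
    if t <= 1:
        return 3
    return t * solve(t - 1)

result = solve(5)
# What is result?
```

solve(5) = 5 * 4 * 3 * 2 * 3 = 360

Answer: 360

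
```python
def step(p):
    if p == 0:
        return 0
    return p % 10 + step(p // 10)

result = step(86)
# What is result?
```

Sum of digits of 86: 6 + 8 = 14

Answer: 14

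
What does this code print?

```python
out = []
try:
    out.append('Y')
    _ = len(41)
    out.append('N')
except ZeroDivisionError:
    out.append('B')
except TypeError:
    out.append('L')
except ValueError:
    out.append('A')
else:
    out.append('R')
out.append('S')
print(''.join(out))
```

Execution trace: 'Y' (try body) → 'L' (except TypeError) → 'S' (after the try/except). Output: YLS

Answer: YLS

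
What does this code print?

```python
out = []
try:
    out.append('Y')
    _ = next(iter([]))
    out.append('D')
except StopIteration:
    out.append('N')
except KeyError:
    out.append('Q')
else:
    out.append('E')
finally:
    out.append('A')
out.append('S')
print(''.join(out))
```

Execution trace: 'Y' (try body) → 'N' (except StopIteration) → 'A' (finally) → 'S' (after the try/except). Output: YNAS

Answer: YNAS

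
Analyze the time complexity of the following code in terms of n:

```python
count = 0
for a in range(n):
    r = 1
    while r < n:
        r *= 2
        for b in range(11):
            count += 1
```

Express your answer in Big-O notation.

Each loop level contributes: n × log n × 1. Multiplying the contributions gives O(n log n).

Answer: O(n log n)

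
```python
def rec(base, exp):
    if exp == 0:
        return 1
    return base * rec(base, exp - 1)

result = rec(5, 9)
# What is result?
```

rec(5, 9) = 5 * 5 * 5 * 5 * 5 * 5 * 5 * 5 * 5 = 1953125

Answer: 1953125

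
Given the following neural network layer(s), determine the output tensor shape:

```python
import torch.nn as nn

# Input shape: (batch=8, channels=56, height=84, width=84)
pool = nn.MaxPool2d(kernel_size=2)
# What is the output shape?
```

Input: (8, 56, 84, 84) -> Output: (8, 56, 42, 42)

Answer: (8, 56, 42, 42)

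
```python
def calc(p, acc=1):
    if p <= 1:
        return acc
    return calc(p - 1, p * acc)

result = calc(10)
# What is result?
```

Accumulator trace (n, acc): (10, 1) -> (9, 10) -> (8, 90) -> (7, 720) -> (6, 5040) -> (5, 30240) -> (4, 151200) -> (3, 604800) -> (2, 1814400) -> (1, 3628800) -> return 3628800

Answer: 3628800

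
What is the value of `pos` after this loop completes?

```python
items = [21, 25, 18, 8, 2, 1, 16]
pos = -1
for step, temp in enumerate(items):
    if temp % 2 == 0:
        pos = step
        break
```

First even number index in [21, 25, 18, 8, 2, 1, 16]
`pos` takes the values: -1 → 2

Answer: 2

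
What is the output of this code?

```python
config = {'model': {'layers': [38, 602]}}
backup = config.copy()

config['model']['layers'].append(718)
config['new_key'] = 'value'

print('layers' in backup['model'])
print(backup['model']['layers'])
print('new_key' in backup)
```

Key concept: shallow copy gotcha with nested dict.
Step by step:
`config = {'model': {'layers': [38, 602]}}` → config = {'model': {'layers': [38, 602]}}
`backup = config.copy()` → backup = {'model': {'layers': [38, 602]}}
`config['model']['layers'].append(718)` → config = {'model': {'layers': [38, 602, 718]}}; backup = {'model': {'layers': [38, 602, 718]}}
`config['new_key'] = 'value'` → config = {'model': {'layers': [38, 602, 718]}, 'new_key': 'value'}
`print('layers' in backup['model'])` → prints True
`print(backup['model']['layers'])` → prints [38, 602, 718]
`print('new_key' in backup)` → prints False

Answer:
True
[38, 602, 718]
False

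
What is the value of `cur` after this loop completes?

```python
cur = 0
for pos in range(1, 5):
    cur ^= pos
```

XOR of 1 to 4
`cur` takes the values: 0 → 1 → 3 → 0 → 4

Answer: 4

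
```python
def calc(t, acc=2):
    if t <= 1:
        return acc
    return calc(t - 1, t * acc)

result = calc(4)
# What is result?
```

Accumulator trace (n, acc): (4, 2) -> (3, 8) -> (2, 24) -> (1, 48) -> return 48

Answer: 48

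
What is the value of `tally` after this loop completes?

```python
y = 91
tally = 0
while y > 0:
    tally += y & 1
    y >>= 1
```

Count set bits in 91 (binary: 0b1011011)
`tally` takes the values: 0 → 1 → 2 → 3 → 4 → 5

Answer: 5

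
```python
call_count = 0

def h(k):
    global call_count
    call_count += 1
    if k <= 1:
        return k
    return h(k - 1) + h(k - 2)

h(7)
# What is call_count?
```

Calls(k) = 1 + Calls(k-1) + Calls(k-2); Calls(0)=Calls(1)=1. For k=7 this gives 41.

Answer: 41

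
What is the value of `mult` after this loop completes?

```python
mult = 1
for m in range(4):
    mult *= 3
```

3^4 = 81
`mult` takes the values: 1 → 3 → 9 → 27 → 81

Answer: 81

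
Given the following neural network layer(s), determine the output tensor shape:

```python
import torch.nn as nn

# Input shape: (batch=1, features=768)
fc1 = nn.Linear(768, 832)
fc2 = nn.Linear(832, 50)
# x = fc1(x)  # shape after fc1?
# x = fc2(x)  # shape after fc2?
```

Input: (1, 768) -> after fc1: (1, 832) -> Output: (1, 50)

Answer: (1, 50)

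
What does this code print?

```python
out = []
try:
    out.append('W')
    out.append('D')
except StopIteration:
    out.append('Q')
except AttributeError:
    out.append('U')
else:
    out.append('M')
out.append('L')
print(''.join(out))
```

Execution trace: 'W' (try body) → 'D' (try body, no exception) → 'M' (else) → 'L' (after the try/except). Output: WDML

Answer: WDML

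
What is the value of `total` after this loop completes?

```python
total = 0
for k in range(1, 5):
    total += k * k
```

Sum of squares 1² to 4² = 30
`total` takes the values: 0 → 1 → 5 → 14 → 30

Answer: 30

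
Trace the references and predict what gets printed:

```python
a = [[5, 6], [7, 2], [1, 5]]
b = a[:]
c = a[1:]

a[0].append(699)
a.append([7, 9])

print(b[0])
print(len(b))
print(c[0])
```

Key concept: slice with nested mutation.
Step by step:
`a = [[5, 6], [7, 2], [1, 5]]` → a = [[5, 6], [7, 2], [1, 5]]
`b = a[:]` → b = [[5, 6], [7, 2], [1, 5]]
`c = a[1:]` → c = [[7, 2], [1, 5]]
`a[0].append(699)` → a = [[5, 6, 699], [7, 2], [1, 5]]; b = [[5, 6, 699], [7, 2], [1, 5]]
`a.append([7, 9])` → a = [[5, 6, 699], [7, 2], [1, 5], [7, 9]]
`print(b[0])` → prints [5, 6, 699]
`print(len(b))` → prints 3
`print(c[0])` → prints [7, 2]

Answer:
[5, 6, 699]
3
[7, 2]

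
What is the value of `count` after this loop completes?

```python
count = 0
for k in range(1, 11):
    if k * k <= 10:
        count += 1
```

Count numbers where k² ≤ 10
`count` takes the values: 0 → 1 → 2 → 3

Answer: 3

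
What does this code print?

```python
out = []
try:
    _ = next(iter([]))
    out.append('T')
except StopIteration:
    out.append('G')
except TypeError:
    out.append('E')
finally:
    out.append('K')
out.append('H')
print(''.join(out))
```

Execution trace: 'G' (except StopIteration) → 'K' (finally) → 'H' (after the try/except). Output: GKH

Answer: GKH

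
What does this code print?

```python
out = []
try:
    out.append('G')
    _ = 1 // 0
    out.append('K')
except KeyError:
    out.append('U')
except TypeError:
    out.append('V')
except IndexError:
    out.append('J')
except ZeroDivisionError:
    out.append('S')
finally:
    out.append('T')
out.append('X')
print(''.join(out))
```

Execution trace: 'G' (try body) → 'S' (except ZeroDivisionError) → 'T' (finally) → 'X' (after the try/except). Output: GSTX

Answer: GSTX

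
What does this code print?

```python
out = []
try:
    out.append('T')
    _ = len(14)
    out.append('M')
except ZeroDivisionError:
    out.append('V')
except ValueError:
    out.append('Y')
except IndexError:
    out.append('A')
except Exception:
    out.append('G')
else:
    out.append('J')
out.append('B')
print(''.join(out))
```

Execution trace: 'T' (try body) → 'G' (except Exception) → 'B' (after the try/except). Output: TGB

Answer: TGB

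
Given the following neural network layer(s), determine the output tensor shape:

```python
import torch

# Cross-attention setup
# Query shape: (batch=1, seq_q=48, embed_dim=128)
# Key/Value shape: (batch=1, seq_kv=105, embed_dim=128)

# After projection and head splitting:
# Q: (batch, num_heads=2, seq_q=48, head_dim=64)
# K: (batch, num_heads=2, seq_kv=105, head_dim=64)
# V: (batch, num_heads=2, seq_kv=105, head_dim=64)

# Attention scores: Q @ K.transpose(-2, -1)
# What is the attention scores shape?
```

Input: (1, 48, 128) -> Output: (1, 2, 48, 105)

Answer: (1, 2, 48, 105)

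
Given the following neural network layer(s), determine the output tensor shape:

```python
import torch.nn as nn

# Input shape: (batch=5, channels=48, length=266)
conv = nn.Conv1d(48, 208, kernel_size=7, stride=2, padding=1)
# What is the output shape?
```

Input: (5, 48, 266) -> Output: (5, 208, 131)

Answer: (5, 208, 131)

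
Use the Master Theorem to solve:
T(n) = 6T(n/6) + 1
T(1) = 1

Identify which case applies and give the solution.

a=6, b=6, f(n)=1. log_6(6) = 1. Since c=0 < 1, Case 1 applies: T(n) = Θ(n^log_b(a)) = O(n).

Answer: O(n) - Case 1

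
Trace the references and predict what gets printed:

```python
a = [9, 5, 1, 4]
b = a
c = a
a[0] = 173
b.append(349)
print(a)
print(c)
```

Key concept: multiple aliases.
Step by step:
`a = [9, 5, 1, 4]` → a = [9, 5, 1, 4]
`b = a` → b = [9, 5, 1, 4] (same object as a)
`c = a` → c = [9, 5, 1, 4] (same object as a, b)
`a[0] = 173` → a = [173, 5, 1, 4] (same object as b, c); b = [173, 5, 1, 4] (same object as a, c); c = [173, 5, 1, 4] (same object as a, b)
`b.append(349)` → a = [173, 5, 1, 4, 349] (same object as b, c); b = [173, 5, 1, 4, 349] (same object as a, c); c = [173, 5, 1, 4, 349] (same object as a, b)
`print(a)` → prints [173, 5, 1, 4, 349]
`print(c)` → prints [173, 5, 1, 4, 349]

Answer:
[173, 5, 1, 4, 349]
[173, 5, 1, 4, 349]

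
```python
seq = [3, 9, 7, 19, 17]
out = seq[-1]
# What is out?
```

Trace:
`seq = [3, 9, 7, 19, 17]` → seq = [3, 9, 7, 19, 17]
`out = seq[-1]` → out = 17
So out = 17

Answer: 17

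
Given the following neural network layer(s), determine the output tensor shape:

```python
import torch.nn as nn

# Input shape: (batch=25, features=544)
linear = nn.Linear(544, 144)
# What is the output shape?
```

Input: (25, 544) -> Output: (25, 144)

Answer: (25, 144)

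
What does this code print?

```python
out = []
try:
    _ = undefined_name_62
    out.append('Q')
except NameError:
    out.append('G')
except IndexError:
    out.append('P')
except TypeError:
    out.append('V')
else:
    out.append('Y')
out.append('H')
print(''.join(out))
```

Execution trace: 'G' (except NameError) → 'H' (after the try/except). Output: GH

Answer: GH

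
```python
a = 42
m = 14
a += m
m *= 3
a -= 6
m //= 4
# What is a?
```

Trace:
`a = 42` → a = 42
`m = 14` → m = 14
`a += m` → a = 56
`m *= 3` → m = 42
`a -= 6` → a = 50
`m //= 4` → m = 10
So a = 50

Answer: 50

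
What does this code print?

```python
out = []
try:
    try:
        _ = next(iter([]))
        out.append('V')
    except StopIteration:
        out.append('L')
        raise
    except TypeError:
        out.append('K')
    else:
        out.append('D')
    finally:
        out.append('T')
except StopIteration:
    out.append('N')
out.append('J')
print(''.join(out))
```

Execution trace: 'L' (inner except StopIteration) → 'T' (inner finally) → 'N' (outer except StopIteration) → 'J' (after the try/except). Output: LTNJ

Answer: LTNJ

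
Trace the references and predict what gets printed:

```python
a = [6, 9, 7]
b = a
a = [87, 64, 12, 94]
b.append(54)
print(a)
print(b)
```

Key concept: rebinding vs mutation: a is rebound to a new list, b still points at the original.
Step by step:
`a = [6, 9, 7]` → a = [6, 9, 7]
`b = a` → b = [6, 9, 7] (same object as a)
`a = [87, 64, 12, 94]` → a = [87, 64, 12, 94]
`b.append(54)` → b = [6, 9, 7, 54]
`print(a)` → prints [87, 64, 12, 94]
`print(b)` → prints [6, 9, 7, 54]

Answer:
[87, 64, 12, 94]
[6, 9, 7, 54]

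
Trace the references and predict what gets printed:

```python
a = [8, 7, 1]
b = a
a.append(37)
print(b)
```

Key concept: basic list aliasing.
Step by step:
`a = [8, 7, 1]` → a = [8, 7, 1]
`b = a` → b = [8, 7, 1] (same object as a)
`a.append(37)` → a = [8, 7, 1, 37] (same object as b); b = [8, 7, 1, 37] (same object as a)
`print(b)` → prints [8, 7, 1, 37]

Answer: [8, 7, 1, 37]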